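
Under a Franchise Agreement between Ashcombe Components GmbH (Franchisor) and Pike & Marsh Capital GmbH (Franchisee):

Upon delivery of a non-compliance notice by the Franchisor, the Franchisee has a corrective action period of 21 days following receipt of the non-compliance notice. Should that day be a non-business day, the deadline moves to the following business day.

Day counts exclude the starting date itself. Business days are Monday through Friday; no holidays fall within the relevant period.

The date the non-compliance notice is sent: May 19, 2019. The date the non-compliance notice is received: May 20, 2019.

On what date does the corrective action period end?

The last day of the corrective action period: May 20, 2019 + 21 days = June 10, 2019. June 10, 2019 is a Monday, so no roll-forward applies.

June 10, 2019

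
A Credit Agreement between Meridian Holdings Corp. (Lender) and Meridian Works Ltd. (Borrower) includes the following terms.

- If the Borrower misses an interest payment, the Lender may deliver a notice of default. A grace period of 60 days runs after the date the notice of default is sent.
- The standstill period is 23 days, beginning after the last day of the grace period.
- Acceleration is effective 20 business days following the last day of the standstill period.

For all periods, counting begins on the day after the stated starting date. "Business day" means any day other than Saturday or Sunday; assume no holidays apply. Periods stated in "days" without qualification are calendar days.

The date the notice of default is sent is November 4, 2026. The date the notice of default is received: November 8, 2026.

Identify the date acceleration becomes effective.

February 23, 2027

The last day of the grace period: 60 calendar days after November 4, 2026 is January 3, 2027.
The last day of the standstill period: January 3, 2027 + 23 days = January 26, 2027.
The date acceleration becomes effective: 20 business days after Tuesday, January 26, 2027, skipping weekends — Jan 27, Jan 28, Jan 29, Feb 1, …, Feb 19, Feb 22, Feb 23 — lands on Tuesday, February 23, 2027.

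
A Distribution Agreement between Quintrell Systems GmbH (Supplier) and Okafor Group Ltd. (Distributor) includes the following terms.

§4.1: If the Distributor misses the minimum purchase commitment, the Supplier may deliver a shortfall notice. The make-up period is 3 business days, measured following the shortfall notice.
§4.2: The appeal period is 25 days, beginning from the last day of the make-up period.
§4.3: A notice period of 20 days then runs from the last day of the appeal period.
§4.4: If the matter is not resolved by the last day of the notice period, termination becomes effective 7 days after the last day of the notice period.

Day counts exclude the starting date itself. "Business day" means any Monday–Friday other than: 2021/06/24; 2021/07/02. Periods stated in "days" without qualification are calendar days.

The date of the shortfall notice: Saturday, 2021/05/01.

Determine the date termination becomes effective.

2021/06/26

The last day of the make-up period: counting 3 business days from Saturday, 2021/05/01 (May 3, May 4, May 5, skipping weekends) reaches Wednesday, 2021/05/05.
Adding 25 calendar days to 2021/05/05 gives 2021/05/30, which is the last day of the appeal period.
The last day of the notice period: 2021/05/30 + 20 days = 2021/06/19.
The date termination becomes effective: 2021/06/19 + 7 days = 2021/06/26.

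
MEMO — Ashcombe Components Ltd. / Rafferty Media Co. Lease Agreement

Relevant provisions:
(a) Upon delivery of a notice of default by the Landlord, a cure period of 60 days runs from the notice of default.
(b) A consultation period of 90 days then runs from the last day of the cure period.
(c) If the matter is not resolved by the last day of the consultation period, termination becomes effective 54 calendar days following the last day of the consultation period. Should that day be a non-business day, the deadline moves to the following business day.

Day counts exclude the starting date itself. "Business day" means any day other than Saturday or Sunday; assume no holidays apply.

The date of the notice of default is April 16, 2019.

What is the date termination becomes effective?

November 6, 2019

The last day of the cure period: April 16, 2019 + 60 days = June 15, 2019.
Adding 90 calendar days to June 15, 2019 gives September 13, 2019, which is the last day of the consultation period.
Adding 54 calendar days to September 13, 2019 gives November 6, 2019, which is the date termination becomes effective. November 6, 2019 is a Wednesday, so no roll-forward applies.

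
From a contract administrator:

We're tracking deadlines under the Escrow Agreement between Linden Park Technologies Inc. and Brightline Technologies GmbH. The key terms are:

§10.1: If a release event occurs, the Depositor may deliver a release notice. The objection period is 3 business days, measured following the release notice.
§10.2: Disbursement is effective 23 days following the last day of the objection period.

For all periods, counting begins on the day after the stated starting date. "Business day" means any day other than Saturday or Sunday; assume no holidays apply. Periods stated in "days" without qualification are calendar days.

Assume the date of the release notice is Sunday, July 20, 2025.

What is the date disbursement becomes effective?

From Sunday, July 20, 2025, 3 business days (Jul 21, Jul 22, Jul 23, skipping weekends) brings us to Wednesday, July 23, 2025, which is the last day of the objection period.
Adding 23 calendar days to July 23, 2025 gives August 15, 2025, which is the date disbursement becomes effective.

August 15, 2025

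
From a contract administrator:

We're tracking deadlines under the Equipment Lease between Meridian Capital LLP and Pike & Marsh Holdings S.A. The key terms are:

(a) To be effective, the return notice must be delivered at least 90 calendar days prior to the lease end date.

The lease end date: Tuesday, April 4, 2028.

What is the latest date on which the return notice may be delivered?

Counting back 90 calendar days from April 4, 2028 gives January 5, 2028.

January 5, 2028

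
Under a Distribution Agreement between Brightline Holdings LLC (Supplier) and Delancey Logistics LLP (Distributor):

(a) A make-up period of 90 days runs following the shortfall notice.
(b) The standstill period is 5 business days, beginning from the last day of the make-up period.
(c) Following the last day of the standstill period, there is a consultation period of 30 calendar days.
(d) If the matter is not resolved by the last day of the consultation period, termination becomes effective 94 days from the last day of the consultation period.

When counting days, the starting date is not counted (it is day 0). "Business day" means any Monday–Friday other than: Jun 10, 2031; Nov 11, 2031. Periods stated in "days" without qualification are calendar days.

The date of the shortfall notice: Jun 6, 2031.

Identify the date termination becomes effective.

The last day of the make-up period: 90 calendar days after Jun 6, 2031 is Sep 4, 2031.
The last day of the standstill period: 5 business days after Thursday, Sep 4, 2031, skipping weekends — Sep 5, Sep 8, Sep 9, Sep 10, Sep 11 — lands on Thursday, Sep 11, 2031.
The last day of the consultation period: Sep 11, 2031 + 30 days = Oct 11, 2031.
Adding 94 calendar days to Oct 11, 2031 gives Jan 13, 2032, which is the date termination becomes effective.

Jan 13, 2032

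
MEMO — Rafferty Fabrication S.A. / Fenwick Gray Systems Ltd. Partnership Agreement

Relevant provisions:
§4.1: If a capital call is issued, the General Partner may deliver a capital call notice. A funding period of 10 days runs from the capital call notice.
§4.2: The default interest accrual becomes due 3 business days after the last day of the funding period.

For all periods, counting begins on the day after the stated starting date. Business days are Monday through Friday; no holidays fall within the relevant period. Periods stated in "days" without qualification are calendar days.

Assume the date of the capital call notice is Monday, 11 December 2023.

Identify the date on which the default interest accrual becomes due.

26 December 2023

The last day of the funding period: 11 December 2023 + 10 days = 21 December 2023.
The date on which the default interest accrual becomes due: counting 3 business days from Thursday, 21 December 2023 (Dec 22, Dec 25, Dec 26, skipping weekends) reaches Tuesday, 26 December 2023.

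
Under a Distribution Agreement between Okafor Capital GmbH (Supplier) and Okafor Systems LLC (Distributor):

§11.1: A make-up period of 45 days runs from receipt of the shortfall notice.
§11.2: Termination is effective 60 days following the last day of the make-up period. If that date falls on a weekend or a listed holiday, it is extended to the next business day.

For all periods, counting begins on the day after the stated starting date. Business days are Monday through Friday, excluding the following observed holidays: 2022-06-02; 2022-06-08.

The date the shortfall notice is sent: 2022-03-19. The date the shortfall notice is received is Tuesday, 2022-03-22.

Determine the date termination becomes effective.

2022-07-05

The last day of the make-up period: 45 calendar days after 2022-03-22 is 2022-05-06.
The date termination becomes effective: 2022-05-06 + 60 days = 2022-07-05. 2022-07-05 is a Tuesday and is not a listed holiday, so no roll-forward applies.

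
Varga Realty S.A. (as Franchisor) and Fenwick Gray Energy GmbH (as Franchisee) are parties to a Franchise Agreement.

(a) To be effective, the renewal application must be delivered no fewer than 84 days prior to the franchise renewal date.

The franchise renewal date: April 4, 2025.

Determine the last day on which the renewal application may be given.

April 4, 2025 minus 84 days is January 10, 2025.

January 10, 2025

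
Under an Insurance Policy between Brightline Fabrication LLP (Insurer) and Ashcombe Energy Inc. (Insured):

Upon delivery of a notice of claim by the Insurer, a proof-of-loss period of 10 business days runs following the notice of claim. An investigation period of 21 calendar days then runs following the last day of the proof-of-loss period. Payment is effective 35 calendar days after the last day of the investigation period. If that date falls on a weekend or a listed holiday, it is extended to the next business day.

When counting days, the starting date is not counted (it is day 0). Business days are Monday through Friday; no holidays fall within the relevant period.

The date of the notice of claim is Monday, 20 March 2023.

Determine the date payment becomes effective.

29 May 2023

The last day of the proof-of-loss period: counting 10 business days from Monday, 20 March 2023 (Mar 21, Mar 22, Mar 23, Mar 24, Mar 27, Mar 28, Mar 29, Mar 30, Mar 31, Apr 3, skipping weekends) reaches Monday, 3 April 2023.
Adding 21 calendar days to 3 April 2023 gives 24 April 2023, which is the last day of the investigation period.
The date payment becomes effective: 35 calendar days after 24 April 2023 is 29 May 2023. 29 May 2023 is a Monday, so no roll-forward applies.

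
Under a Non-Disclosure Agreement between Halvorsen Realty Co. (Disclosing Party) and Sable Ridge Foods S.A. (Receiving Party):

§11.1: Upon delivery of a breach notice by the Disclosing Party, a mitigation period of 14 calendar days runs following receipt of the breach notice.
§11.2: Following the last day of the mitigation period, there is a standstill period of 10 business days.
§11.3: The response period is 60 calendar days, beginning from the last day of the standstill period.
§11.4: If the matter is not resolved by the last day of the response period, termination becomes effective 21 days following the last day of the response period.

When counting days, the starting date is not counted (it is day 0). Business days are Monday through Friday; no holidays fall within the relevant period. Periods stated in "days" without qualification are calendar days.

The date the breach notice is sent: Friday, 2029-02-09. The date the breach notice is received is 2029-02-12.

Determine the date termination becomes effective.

The last day of the mitigation period: 2029-02-12 + 14 days = 2029-02-26.
The last day of the standstill period: 10 business days after Monday, 2029-02-26, skipping weekends — Feb 27, Feb 28, Mar 1, Mar 2, Mar 5, Mar 6, Mar 7, Mar 8, Mar 9, Mar 12 — lands on Monday, 2029-03-12.
Adding 60 calendar days to 2029-03-12 gives 2029-05-11, which is the last day of the response period.
The date termination becomes effective: 21 calendar days after 2029-05-11 is 2029-06-01.

2029-06-01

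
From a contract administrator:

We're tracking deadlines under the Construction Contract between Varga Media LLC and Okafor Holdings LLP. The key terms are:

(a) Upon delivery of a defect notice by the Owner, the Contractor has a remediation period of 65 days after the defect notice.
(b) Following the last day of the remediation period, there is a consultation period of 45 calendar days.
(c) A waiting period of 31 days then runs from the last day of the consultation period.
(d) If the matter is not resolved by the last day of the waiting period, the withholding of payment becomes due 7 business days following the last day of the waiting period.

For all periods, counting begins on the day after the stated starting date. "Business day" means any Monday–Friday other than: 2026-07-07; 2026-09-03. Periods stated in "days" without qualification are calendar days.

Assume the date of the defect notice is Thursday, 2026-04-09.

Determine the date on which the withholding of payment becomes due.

Adding 65 calendar days to 2026-04-09 gives 2026-06-13, which is the last day of the remediation period.
Adding 45 calendar days to 2026-06-13 gives 2026-07-28, which is the last day of the consultation period.
Adding 31 calendar days to 2026-07-28 gives 2026-08-28, which is the last day of the waiting period.
The date on which the withholding of payment becomes due: counting 7 business days from Friday, 2026-08-28 (Aug 31, Sep 1, Sep 2, Sep 4, Sep 7, Sep 8, Sep 9, skipping weekends and the listed holiday on Sep 3) reaches Wednesday, 2026-09-09.

2026-09-09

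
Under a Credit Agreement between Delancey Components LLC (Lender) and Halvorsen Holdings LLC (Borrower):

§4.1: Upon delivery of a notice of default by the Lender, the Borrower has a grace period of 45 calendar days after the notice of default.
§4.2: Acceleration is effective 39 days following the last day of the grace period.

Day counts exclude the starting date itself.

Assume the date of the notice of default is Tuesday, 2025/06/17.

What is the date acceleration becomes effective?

The last day of the grace period: 2025/06/17 + 45 days = 2025/08/01.
The date acceleration becomes effective: 2025/08/01 + 39 days = 2025/09/09.

2025/09/09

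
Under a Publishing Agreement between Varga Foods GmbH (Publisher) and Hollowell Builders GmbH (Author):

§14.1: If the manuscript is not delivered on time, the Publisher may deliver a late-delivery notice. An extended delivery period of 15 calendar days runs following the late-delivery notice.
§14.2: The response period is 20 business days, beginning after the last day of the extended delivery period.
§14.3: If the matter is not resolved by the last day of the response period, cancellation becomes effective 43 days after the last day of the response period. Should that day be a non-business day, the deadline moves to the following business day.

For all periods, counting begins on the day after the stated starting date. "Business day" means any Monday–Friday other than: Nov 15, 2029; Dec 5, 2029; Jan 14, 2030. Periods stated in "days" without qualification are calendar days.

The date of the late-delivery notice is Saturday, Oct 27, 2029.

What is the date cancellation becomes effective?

Jan 23, 2030

The last day of the extended delivery period: Oct 27, 2029 + 15 days = Nov 11, 2029.
The last day of the response period: counting 20 business days from Sunday, Nov 11, 2029 (Nov 12, Nov 13, Nov 14, Nov 16, …, Dec 7, Dec 10, Dec 11, skipping weekends and the listed holidays on Nov 15, Dec 5) reaches Tuesday, Dec 11, 2029.
The date cancellation becomes effective: Dec 11, 2029 + 43 days = Jan 23, 2030. Jan 23, 2030 is a Wednesday and is not a listed holiday, so no roll-forward applies.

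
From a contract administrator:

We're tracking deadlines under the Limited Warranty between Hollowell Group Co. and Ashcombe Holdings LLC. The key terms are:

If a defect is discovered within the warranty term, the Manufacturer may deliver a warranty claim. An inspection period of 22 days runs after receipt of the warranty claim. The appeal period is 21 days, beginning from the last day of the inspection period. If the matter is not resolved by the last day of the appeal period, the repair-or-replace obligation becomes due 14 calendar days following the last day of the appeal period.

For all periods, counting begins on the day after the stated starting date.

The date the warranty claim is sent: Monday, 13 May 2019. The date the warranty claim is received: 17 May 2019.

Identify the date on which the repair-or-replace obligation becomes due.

13 July 2019

The last day of the inspection period: 22 calendar days after 17 May 2019 is 8 June 2019.
Adding 21 calendar days to 8 June 2019 gives 29 June 2019, which is the last day of the appeal period.
The date on which the repair-or-replace obligation becomes due: 14 calendar days after 29 June 2019 is 13 July 2019.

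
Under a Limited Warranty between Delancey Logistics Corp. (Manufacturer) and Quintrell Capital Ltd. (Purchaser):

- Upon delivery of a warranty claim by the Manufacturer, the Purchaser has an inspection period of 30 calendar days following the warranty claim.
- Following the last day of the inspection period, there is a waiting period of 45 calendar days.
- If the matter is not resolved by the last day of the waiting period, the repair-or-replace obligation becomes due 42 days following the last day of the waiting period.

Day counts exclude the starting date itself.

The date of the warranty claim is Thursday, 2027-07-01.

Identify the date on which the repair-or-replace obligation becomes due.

The last day of the inspection period: 30 calendar days after 2027-07-01 is 2027-07-31.
Adding 45 calendar days to 2027-07-31 gives 2027-09-14, which is the last day of the waiting period.
The date on which the repair-or-replace obligation becomes due: 42 calendar days after 2027-09-14 is 2027-10-26.

2027-10-26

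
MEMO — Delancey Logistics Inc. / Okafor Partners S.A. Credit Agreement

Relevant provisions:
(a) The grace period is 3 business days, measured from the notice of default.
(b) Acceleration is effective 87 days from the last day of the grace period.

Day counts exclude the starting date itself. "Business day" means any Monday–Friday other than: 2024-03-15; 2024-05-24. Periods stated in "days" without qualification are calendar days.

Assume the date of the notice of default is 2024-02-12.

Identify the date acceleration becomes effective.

2024-05-12

The last day of the grace period: counting 3 business days from Monday, 2024-02-12 (Feb 13, Feb 14, Feb 15, skipping weekends) reaches Thursday, 2024-02-15.
Adding 87 calendar days to 2024-02-15 gives 2024-05-12, which is the date acceleration becomes effective.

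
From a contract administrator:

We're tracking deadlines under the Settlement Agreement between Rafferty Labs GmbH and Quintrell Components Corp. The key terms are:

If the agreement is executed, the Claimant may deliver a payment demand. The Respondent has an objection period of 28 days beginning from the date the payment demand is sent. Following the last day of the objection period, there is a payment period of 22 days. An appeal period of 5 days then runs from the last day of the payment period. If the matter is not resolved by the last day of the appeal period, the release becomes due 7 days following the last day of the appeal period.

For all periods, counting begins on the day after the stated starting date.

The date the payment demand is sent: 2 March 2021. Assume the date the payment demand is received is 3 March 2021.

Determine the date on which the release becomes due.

The last day of the objection period: 2 March 2021 + 28 days = 30 March 2021.
The last day of the payment period: 22 calendar days after 30 March 2021 is 21 April 2021.
Adding 5 calendar days to 21 April 2021 gives 26 April 2021, which is the last day of the appeal period.
The date on which the release becomes due: 7 calendar days after 26 April 2021 is 3 May 2021.

3 May 2021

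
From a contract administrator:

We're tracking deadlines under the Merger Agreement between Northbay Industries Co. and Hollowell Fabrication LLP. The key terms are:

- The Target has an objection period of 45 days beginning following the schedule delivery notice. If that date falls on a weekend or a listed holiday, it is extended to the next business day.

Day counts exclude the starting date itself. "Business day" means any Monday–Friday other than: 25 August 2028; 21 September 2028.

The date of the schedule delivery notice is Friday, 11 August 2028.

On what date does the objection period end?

25 September 2028

The last day of the objection period: 11 August 2028 + 45 days = 25 September 2028. 25 September 2028 is a Monday and is not a listed holiday, so no roll-forward applies.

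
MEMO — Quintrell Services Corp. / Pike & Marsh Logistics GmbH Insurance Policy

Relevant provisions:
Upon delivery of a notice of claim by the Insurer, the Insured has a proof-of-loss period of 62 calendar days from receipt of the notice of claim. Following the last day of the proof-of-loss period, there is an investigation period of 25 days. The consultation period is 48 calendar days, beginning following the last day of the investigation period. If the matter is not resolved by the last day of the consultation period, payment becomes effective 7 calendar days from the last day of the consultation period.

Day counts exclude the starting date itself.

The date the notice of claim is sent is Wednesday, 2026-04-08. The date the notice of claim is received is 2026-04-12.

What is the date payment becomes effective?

The last day of the proof-of-loss period: 62 calendar days after 2026-04-12 is 2026-06-13.
The last day of the investigation period: 25 calendar days after 2026-06-13 is 2026-07-08.
Adding 48 calendar days to 2026-07-08 gives 2026-08-25, which is the last day of the consultation period.
The date payment becomes effective: 7 calendar days after 2026-08-25 is 2026-09-01.

2026-09-01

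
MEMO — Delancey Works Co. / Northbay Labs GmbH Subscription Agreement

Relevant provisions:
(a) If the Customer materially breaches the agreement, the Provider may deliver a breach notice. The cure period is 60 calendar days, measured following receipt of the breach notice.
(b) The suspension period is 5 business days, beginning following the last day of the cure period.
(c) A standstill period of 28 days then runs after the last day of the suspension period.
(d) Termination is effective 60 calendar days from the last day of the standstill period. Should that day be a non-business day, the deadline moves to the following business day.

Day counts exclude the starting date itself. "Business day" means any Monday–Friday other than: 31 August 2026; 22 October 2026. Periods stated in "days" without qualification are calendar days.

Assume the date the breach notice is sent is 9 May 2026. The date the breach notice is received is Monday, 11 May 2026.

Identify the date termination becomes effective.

13 October 2026

The last day of the cure period: 60 calendar days after 11 May 2026 is 10 July 2026.
From Friday, 10 July 2026, 5 business days (Jul 13, Jul 14, Jul 15, Jul 16, Jul 17, skipping weekends) brings us to Friday, 17 July 2026, which is the last day of the suspension period.
The last day of the standstill period: 17 July 2026 + 28 days = 14 August 2026.
The date termination becomes effective: 60 calendar days after 14 August 2026 is 13 October 2026. 13 October 2026 is a Tuesday and is not a listed holiday, so no roll-forward applies.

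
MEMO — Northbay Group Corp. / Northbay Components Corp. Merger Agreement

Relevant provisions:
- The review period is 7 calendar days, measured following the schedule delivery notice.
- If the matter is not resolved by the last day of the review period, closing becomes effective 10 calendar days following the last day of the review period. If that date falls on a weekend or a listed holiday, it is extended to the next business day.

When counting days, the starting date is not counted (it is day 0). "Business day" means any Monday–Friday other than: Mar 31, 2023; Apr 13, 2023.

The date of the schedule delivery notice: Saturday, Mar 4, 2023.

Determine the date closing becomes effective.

The last day of the review period: 7 calendar days after Mar 4, 2023 is Mar 11, 2023.
The date closing becomes effective: Mar 11, 2023 + 10 days = Mar 21, 2023. Mar 21, 2023 is a Tuesday and is not a listed holiday, so no roll-forward applies.

Mar 21, 2023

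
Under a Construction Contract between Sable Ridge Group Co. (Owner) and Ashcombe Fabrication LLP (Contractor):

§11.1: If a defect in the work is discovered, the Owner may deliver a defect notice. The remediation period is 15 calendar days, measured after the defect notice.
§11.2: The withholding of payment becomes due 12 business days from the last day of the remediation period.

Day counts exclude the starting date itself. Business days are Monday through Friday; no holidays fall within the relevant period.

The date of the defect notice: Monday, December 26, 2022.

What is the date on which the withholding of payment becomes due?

Adding 15 calendar days to December 26, 2022 gives January 10, 2023, which is the last day of the remediation period.
From Tuesday, January 10, 2023, 12 business days (Jan 11, Jan 12, Jan 13, Jan 16, …, Jan 24, Jan 25, Jan 26, skipping weekends) brings us to Thursday, January 26, 2023, which is the date on which the withholding of payment becomes due.

January 26, 2023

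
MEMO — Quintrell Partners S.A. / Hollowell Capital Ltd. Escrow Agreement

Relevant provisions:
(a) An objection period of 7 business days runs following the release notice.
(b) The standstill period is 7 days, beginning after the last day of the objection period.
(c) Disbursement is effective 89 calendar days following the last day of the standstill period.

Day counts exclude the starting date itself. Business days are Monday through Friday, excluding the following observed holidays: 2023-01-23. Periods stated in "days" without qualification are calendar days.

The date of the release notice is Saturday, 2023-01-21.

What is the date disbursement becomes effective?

From Saturday, 2023-01-21, 7 business days (Jan 24, Jan 25, Jan 26, Jan 27, Jan 30, Jan 31, Feb 1, skipping weekends and the listed holiday on Jan 23) brings us to Wednesday, 2023-02-01, which is the last day of the objection period.
Adding 7 calendar days to 2023-02-01 gives 2023-02-08, which is the last day of the standstill period.
The date disbursement becomes effective: 89 calendar days after 2023-02-08 is 2023-05-08.

2023-05-08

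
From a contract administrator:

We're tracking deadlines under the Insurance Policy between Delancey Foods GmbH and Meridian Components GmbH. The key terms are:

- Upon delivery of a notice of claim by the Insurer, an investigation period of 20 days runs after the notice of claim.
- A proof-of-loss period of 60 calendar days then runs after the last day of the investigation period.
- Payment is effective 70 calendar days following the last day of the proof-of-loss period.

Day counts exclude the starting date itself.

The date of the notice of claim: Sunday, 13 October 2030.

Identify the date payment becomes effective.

Adding 20 calendar days to 13 October 2030 gives 2 November 2030, which is the last day of the investigation period.
Adding 60 calendar days to 2 November 2030 gives 1 January 2031, which is the last day of the proof-of-loss period.
The date payment becomes effective: 1 January 2031 + 70 days = 12 March 2031.

12 March 2031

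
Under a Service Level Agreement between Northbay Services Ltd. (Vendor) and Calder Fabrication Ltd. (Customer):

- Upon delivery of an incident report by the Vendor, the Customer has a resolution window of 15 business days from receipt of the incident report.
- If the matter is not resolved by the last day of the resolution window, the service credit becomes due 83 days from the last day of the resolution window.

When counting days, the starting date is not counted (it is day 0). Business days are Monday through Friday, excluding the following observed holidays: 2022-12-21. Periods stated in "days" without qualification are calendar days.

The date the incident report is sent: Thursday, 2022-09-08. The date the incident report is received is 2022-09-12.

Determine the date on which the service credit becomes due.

2022-12-25

The last day of the resolution window: counting 15 business days from Monday, 2022-09-12 (Sep 13, Sep 14, Sep 15, Sep 16, …, Sep 29, Sep 30, Oct 3, skipping weekends) reaches Monday, 2022-10-03.
Adding 83 calendar days to 2022-10-03 gives 2022-12-25, which is the date on which the service credit becomes due.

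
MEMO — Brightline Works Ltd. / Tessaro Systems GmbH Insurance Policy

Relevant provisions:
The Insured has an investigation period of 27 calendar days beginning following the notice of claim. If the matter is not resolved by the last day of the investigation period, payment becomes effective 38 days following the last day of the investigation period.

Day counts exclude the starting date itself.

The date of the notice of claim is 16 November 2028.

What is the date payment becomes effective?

The last day of the investigation period: 16 November 2028 + 27 days = 13 December 2028.
Adding 38 calendar days to 13 December 2028 gives 20 January 2029, which is the date payment becomes effective.

20 January 2029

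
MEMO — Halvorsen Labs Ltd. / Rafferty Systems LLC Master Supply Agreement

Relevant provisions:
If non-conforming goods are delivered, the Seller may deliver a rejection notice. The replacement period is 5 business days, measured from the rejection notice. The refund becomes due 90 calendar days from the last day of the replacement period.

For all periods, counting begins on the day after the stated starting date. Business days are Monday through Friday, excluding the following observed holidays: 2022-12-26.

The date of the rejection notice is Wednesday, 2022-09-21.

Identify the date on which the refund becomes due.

The last day of the replacement period: 5 business days after Wednesday, 2022-09-21, skipping weekends — Sep 22, Sep 23, Sep 26, Sep 27, Sep 28 — lands on Wednesday, 2022-09-28.
The date on which the refund becomes due: 90 calendar days after 2022-09-28 is 2022-12-27.

2022-12-27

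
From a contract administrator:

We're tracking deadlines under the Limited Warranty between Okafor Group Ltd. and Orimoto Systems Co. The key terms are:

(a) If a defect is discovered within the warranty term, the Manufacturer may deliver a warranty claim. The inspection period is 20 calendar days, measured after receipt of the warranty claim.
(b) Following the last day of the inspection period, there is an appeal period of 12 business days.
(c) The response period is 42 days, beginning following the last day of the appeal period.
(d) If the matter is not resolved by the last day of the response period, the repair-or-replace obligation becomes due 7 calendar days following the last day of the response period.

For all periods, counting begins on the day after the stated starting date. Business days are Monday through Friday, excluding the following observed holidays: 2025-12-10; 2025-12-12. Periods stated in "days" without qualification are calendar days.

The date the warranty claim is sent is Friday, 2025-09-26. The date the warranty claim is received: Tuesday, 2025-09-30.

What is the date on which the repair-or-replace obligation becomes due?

The last day of the inspection period: 2025-09-30 + 20 days = 2025-10-20.
The last day of the appeal period: counting 12 business days from Monday, 2025-10-20 (Oct 21, Oct 22, Oct 23, Oct 24, …, Nov 3, Nov 4, Nov 5, skipping weekends) reaches Wednesday, 2025-11-05.
The last day of the response period: 2025-11-05 + 42 days = 2025-12-17.
The date on which the repair-or-replace obligation becomes due: 2025-12-17 + 7 days = 2025-12-24.

2025-12-24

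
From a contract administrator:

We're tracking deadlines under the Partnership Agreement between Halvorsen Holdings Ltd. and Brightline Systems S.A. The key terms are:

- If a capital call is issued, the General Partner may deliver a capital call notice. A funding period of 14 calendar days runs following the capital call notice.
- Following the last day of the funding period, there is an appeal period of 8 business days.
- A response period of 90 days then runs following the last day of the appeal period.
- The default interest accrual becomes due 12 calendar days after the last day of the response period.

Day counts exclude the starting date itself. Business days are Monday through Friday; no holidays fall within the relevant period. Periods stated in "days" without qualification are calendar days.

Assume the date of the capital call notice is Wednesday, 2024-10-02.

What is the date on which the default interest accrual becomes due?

The last day of the funding period: 2024-10-02 + 14 days = 2024-10-16.
The last day of the appeal period: counting 8 business days from Wednesday, 2024-10-16 (Oct 17, Oct 18, Oct 21, Oct 22, Oct 23, Oct 24, Oct 25, Oct 28, skipping weekends) reaches Monday, 2024-10-28.
The last day of the response period: 90 calendar days after 2024-10-28 is 2025-01-26.
The date on which the default interest accrual becomes due: 2025-01-26 + 12 days = 2025-02-07.

2025-02-07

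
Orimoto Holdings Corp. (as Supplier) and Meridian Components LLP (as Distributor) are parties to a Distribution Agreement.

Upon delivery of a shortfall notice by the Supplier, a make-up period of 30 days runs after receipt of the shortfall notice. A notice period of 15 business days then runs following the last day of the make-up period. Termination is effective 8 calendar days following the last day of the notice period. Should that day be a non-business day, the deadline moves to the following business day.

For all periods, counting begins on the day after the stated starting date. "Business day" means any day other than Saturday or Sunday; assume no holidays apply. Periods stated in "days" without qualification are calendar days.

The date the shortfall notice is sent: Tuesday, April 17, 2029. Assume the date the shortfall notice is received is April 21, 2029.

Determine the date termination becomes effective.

Adding 30 calendar days to April 21, 2029 gives May 21, 2029, which is the last day of the make-up period.
The last day of the notice period: 15 business days after Monday, May 21, 2029, skipping weekends — May 22, May 23, May 24, May 25, …, Jun 7, Jun 8, Jun 11 — lands on Monday, June 11, 2029.
The date termination becomes effective: June 11, 2029 + 8 days = June 19, 2029. June 19, 2029 is a Tuesday, so no roll-forward applies.

June 19, 2029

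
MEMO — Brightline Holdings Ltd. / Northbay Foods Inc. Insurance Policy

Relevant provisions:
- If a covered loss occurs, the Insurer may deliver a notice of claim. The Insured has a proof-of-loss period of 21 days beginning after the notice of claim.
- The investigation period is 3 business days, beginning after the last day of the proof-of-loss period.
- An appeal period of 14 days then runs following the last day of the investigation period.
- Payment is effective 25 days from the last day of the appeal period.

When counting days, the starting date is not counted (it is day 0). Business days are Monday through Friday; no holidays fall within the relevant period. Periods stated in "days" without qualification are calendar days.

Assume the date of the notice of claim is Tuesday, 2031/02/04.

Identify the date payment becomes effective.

2031/04/08

The last day of the proof-of-loss period: 21 calendar days after 2031/02/04 is 2031/02/25.
The last day of the investigation period: counting 3 business days from Tuesday, 2031/02/25 (Feb 26, Feb 27, Feb 28, skipping weekends) reaches Friday, 2031/02/28.
The last day of the appeal period: 2031/02/28 + 14 days = 2031/03/14.
The date payment becomes effective: 25 calendar days after 2031/03/14 is 2031/04/08.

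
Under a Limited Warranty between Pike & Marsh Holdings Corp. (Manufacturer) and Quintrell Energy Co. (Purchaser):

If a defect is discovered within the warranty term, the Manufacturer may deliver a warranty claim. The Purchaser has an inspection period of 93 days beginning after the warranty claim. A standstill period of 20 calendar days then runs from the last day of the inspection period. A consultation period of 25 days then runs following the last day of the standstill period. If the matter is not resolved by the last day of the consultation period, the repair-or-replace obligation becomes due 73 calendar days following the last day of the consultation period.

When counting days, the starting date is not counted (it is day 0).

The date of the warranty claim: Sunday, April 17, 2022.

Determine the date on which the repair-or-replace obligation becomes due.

The last day of the inspection period: 93 calendar days after April 17, 2022 is July 19, 2022.
Adding 20 calendar days to July 19, 2022 gives August 8, 2022, which is the last day of the standstill period.
The last day of the consultation period: August 8, 2022 + 25 days = September 2, 2022.
The date on which the repair-or-replace obligation becomes due: September 2, 2022 + 73 days = November 14, 2022.

November 14, 2022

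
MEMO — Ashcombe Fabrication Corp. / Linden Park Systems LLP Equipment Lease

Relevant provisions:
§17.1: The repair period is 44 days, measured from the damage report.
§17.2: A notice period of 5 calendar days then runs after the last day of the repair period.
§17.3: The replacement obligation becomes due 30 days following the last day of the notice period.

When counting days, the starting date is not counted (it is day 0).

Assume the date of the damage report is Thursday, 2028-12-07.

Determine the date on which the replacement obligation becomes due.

The last day of the repair period: 2028-12-07 + 44 days = 2029-01-20.
Adding 5 calendar days to 2029-01-20 gives 2029-01-25, which is the last day of the notice period.
The date on which the replacement obligation becomes due: 2029-01-25 + 30 days = 2029-02-24.

2029-02-24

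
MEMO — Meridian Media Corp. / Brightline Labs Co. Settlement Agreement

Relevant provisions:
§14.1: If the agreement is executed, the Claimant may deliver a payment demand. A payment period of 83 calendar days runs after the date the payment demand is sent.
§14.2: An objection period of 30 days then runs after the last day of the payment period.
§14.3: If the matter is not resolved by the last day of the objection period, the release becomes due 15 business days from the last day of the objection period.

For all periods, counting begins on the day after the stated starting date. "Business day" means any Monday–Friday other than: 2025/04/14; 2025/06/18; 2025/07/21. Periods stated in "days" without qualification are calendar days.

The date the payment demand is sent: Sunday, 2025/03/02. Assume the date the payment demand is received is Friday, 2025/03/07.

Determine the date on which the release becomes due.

The last day of the payment period: 83 calendar days after 2025/03/02 is 2025/05/24.
The last day of the objection period: 30 calendar days after 2025/05/24 is 2025/06/23.
The date on which the release becomes due: counting 15 business days from Monday, 2025/06/23 (Jun 24, Jun 25, Jun 26, Jun 27, …, Jul 10, Jul 11, Jul 14, skipping weekends) reaches Monday, 2025/07/14.

2025/07/14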